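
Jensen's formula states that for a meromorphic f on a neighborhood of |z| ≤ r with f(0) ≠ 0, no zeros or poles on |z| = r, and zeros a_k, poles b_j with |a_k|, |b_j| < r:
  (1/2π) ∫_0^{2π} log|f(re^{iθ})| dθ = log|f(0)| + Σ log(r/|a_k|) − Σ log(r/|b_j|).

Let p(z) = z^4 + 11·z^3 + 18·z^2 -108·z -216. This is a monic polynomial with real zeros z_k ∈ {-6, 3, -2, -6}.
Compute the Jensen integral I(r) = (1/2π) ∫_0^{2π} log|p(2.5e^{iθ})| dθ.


Zeros: -6, -6, -2, 3; r = 2.5.
Inside |z| < r: -2. Outside (|z| ≥ r): -6, -6, 3.
p(0) = -216, so log|p(0)| = log(216) = 5.3753.
Apply Jensen: I(r) = log|p(0)| + Σ_k log(r/|z_k|), summed over zeros inside |z| < r.
  log(r/|z_k|) for z_k = -2: log(2.5/2) = 0.2231
  Outside zeros (-6, -6, 3) contribute nothing to the Jensen sum.
Sum over inside zeros: 0.2231.
I(r) = log|p(0)| + (inside sum) = 5.3753 + 0.2231 = 5.5984.
Note: since some zeros are outside |z| ≤ r, the simplified n·log(r) form does NOT apply — only the inside zeros contribute.

I(r) ≈ 5.5984.


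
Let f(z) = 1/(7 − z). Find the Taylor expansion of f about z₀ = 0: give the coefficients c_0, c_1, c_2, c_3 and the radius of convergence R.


Let w = z − z₀, so z = z₀ + w.
Then 7 − z = 7 − (z₀ + w) = (7 − z₀) − w = 7 − w.
f(z) = 1/(7 − w) = (1/(7)) · 1/(1 − w/(7)) = Σ_{n≥0} w^n / (7)^(n+1).
So c_n = 1/(7)^(n+1):
  c_0 = 1/(7)^1 = 1/7.
  c_1 = 1/(7)^2 = 1/49.
  c_2 = 1/(7)^3 = 1/343.
  c_3 = 1/(7)^4 = 1/2401.
The series is valid for |w/d| < 1, i.e. |z − z₀| < |d|.
Radius of convergence: R = |7 − z₀| = |7| = 7 (distance from z₀ to the singularity z = 7).

c_0 = 1/7, c_1 = 1/49, c_2 = 1/343, c_3 = 1/2401; R = 7.


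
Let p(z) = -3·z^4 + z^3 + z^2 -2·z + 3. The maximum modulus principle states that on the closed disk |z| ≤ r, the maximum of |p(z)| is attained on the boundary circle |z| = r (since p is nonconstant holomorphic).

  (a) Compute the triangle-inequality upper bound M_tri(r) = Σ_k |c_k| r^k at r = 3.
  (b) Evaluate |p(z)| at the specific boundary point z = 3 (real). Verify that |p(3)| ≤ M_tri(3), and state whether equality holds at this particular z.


Coefficients: c_0 = 3, c_1 = -2, c_2 = 1, c_3 = 1, c_4 = -3. Radius r = 3.
Part (a). Triangle bound: M_tri(r) = Σ_k |c_k| r^k
  = |3|·3^0 + |-2|·3^1 + |1|·3^2 + |1|·3^3 + |-3|·3^4
  = 3 + 6 + 9 + 27 + 243 = 288.
This bounds M(r) := max_{|z|=r} |p(z)| from above; equality holds iff all terms c_k z^k can be made to align in phase at a single z on |z|=r.
Part (b). At z = 3 (real, on the circle |z| = r):
  p(3) = (3)·3^0 + (-2)·3^1 + (1)·3^2 + (1)·3^3 + (-3)·3^4 = -210.
  |p(3)| = 210.
Check: |p(3)| = 210 ≤ 288 = M_tri(3). ✓ Equality does not hold at z = 3 (the coefficients have mixed signs, so the terms do not all align in phase there).

M_tri(3) = 288; |p(3)| = 210; equality at z=3: no.


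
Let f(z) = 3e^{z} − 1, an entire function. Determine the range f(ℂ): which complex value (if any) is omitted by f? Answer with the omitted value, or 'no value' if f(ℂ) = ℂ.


Little Picard bounds the complement of f(ℂ) to at most one point.
e^{z} is never zero on ℂ, so 3·e^{z} takes every value in ℂ ∖ {0}. Adding -1 shifts the range to ℂ ∖ {-1}. Thus f omits exactly the value -1.

Omitted value: -1.


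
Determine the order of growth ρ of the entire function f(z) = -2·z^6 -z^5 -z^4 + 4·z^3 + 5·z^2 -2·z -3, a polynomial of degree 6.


|f(z)| ≤ Σ|c_k|·r^k = O(r^6) as r → ∞. Polynomial growth is O(e^{r^ε}) for every ε > 0 (since r^6/e^{r^ε} → 0), so ρ ≤ ε for all ε > 0, i.e. ρ = 0. Every nonconstant polynomial has order 0.
Therefore ρ = 0.

Order ρ = 0.


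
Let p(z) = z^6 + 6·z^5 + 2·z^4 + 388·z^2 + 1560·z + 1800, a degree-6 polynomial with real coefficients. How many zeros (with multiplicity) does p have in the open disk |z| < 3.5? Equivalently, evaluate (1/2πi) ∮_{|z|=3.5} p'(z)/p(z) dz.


The zeros of p are: (-3 + 1i), (-3 - 1i), (-3 + 1i), (-3 - 1i), (3 + 3i), (3 - 3i).
Their magnitudes are: 3.162, 3.162, 3.162, 3.162, 4.243, 4.243.
Zeros with |z| < R = 3.5: (-3 + 1i), (-3 - 1i), (-3 + 1i), (-3 - 1i).
Count = 4.
By the argument principle, (1/2πi) ∮_{|z|=R} p'(z)/p(z) dz equals exactly this count.

Number of zeros inside |z| < 3.5: 4.


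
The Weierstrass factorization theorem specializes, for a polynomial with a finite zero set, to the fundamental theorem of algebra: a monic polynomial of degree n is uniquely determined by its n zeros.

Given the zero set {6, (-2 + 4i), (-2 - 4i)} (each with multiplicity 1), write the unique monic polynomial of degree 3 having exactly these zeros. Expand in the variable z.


The polynomial is p(z) = ∏_{α ∈ S} (z − α), where S = {6, (-2 + 4i), (-2 - 4i)}.
Expanding the product yields: p(z) = z^3 -2·z^2 -4·z -120.
Note conjugate pairs combine to real quadratics: (z − (-2+4i))(z − (-2−4i)) = z² + 4z + 20.
The resulting polynomial has degree 3 and real coefficients as required.

p(z) = z^3 -2·z^2 -4·z -120.


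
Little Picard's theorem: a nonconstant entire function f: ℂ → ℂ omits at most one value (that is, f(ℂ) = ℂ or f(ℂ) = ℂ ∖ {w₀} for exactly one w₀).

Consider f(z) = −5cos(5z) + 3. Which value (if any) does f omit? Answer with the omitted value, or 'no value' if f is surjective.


Little Picard bounds the complement of f(ℂ) to at most one point.
cos is entire and surjective onto ℂ: for every w ∈ ℂ, cos(ζ) = w has a solution ζ ∈ ℂ (e.g., via the complex inverse arccos). With ζ = 5z this gives z = ζ/(5). Then -5·cos(5z) takes every value in -5·ℂ = ℂ, and adding 3 is a bijection of ℂ. So f is surjective and omits no value. (Note: only on the real line is cos bounded by [−1, 1].)

Omitted value: no value.


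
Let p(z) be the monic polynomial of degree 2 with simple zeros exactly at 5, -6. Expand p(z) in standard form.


The polynomial is p(z) = ∏_{α ∈ S} (z − α), where S = {5, -6}.
Expanding the product yields: p(z) = z^2 + z -30.
The resulting polynomial has degree 2 and real coefficients as required.

p(z) = z^2 + z -30.


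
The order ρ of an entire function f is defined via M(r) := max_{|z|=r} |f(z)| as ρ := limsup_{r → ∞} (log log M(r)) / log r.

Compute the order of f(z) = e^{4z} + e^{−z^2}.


Each summand is entire of order 1 and 2 respectively (as in the single-exponential case). The order of a sum is at most the max of the orders, so ρ ≤ 2. For the lower bound: on |z|=r choose arg z so that -1z^2 is real positive; then |e^{-1z^2}| = e^{1r^2} while |e^{4z}| ≤ e^{4r^1} = o(e^{1r^2}). So |f| ≥ e^{1r^2}(1 − o(1)) and ρ ≥ 2. Hence ρ = max(1, 2) = 2.
Therefore ρ = 2.

Order ρ = 2.


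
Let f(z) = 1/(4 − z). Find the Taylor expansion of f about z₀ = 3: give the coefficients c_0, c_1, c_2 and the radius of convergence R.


Let w = z − z₀, so z = z₀ + w.
Then 4 − z = 4 − (z₀ + w) = (4 − z₀) − w = 1 − w.
f(z) = 1/(1 − w) = (1/(1)) · 1/(1 − w/(1)) = Σ_{n≥0} w^n / (1)^(n+1).
So c_n = 1/(1)^(n+1):
  c_0 = 1/(1)^1 = 1.
  c_1 = 1/(1)^2 = 1.
  c_2 = 1/(1)^3 = 1.
The series is valid for |w/d| < 1, i.e. |z − z₀| < |d|.
Radius of convergence: R = |4 − z₀| = |1| = 1 (distance from z₀ to the singularity z = 4).

c_0 = 1, c_1 = 1, c_2 = 1; R = 1.


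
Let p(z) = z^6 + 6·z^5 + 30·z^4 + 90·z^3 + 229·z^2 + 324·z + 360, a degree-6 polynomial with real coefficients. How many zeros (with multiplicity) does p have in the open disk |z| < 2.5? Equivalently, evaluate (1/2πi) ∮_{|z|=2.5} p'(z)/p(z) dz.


The zeros of p are: (-1 + 2i), (-1 - 2i), (0 + 3i), (0 - 3i), (-2 + 2i), (-2 - 2i).
Their magnitudes are: 2.236, 2.236, 3, 3, 2.828, 2.828.
Zeros with |z| < R = 2.5: (-1 + 2i), (-1 - 2i).
Count = 2.
By the argument principle, (1/2πi) ∮_{|z|=R} p'(z)/p(z) dz equals exactly this count.

Number of zeros inside |z| < 2.5: 2.


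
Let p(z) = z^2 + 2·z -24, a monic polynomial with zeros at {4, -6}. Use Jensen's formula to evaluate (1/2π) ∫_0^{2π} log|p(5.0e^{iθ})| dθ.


Zeros: -6, 4; r = 5.0.
Inside |z| < r: 4. Outside (|z| ≥ r): -6.
p(0) = -24, so log|p(0)| = log(24) = 3.1781.
Apply Jensen: I(r) = log|p(0)| + Σ_k log(r/|z_k|), summed over zeros inside |z| < r.
  log(r/|z_k|) for z_k = 4: log(5.0/4) = 0.2231
  Outside zeros (-6) contribute nothing to the Jensen sum.
Sum over inside zeros: 0.2231.
I(r) = log|p(0)| + (inside sum) = 3.1781 + 0.2231 = 3.4012.
Note: since some zeros are outside |z| ≤ r, the simplified n·log(r) form does NOT apply — only the inside zeros contribute.

I(r) ≈ 3.4012.


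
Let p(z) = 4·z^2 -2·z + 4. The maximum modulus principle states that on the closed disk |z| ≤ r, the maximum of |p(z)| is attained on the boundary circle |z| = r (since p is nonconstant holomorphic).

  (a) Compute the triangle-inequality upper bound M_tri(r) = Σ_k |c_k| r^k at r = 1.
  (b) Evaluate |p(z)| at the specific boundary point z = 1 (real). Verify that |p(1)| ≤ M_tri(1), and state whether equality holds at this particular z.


Coefficients: c_0 = 4, c_1 = -2, c_2 = 4. Radius r = 1.
Part (a). Triangle bound: M_tri(r) = Σ_k |c_k| r^k
  = |4|·1^0 + |-2|·1^1 + |4|·1^2
  = 4 + 2 + 4 = 10.
This bounds M(r) := max_{|z|=r} |p(z)| from above; equality holds iff all terms c_k z^k can be made to align in phase at a single z on |z|=r.
Part (b). At z = 1 (real, on the circle |z| = r):
  p(1) = (4)·1^0 + (-2)·1^1 + (4)·1^2 = 6.
  |p(1)| = 6.
Check: |p(1)| = 6 ≤ 10 = M_tri(1). ✓ Equality does not hold at z = 1 (the coefficients have mixed signs, so the terms do not all align in phase there).

M_tri(1) = 10; |p(1)| = 6; equality at z=1: no.


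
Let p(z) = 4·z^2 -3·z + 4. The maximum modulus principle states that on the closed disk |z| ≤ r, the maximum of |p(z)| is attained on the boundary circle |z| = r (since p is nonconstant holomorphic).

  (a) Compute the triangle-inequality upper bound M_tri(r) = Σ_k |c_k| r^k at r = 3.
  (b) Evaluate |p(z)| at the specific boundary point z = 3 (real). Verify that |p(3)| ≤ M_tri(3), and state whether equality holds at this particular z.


Coefficients: c_0 = 4, c_1 = -3, c_2 = 4. Radius r = 3.
Part (a). Triangle bound: M_tri(r) = Σ_k |c_k| r^k
  = |4|·3^0 + |-3|·3^1 + |4|·3^2
  = 4 + 9 + 36 = 49.
This bounds M(r) := max_{|z|=r} |p(z)| from above; equality holds iff all terms c_k z^k can be made to align in phase at a single z on |z|=r.
Part (b). At z = 3 (real, on the circle |z| = r):
  p(3) = (4)·3^0 + (-3)·3^1 + (4)·3^2 = 31.
  |p(3)| = 31.
Check: |p(3)| = 31 ≤ 49 = M_tri(3). ✓ Equality does not hold at z = 3 (the coefficients have mixed signs, so the terms do not all align in phase there).

M_tri(3) = 49; |p(3)| = 31; equality at z=3: no.


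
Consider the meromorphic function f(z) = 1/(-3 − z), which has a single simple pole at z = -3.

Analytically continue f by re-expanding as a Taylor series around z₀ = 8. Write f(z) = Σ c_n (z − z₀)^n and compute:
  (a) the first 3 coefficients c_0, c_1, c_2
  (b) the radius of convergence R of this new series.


Let w = z − z₀, so z = z₀ + w.
Then -3 − z = -3 − (z₀ + w) = (-3 − z₀) − w = -11 − w.
f(z) = 1/(-11 − w) = (1/(-11)) · 1/(1 − w/(-11)) = Σ_{n≥0} w^n / (-11)^(n+1).
So c_n = 1/(-11)^(n+1):
  c_0 = 1/(-11)^1 = -1/11.
  c_1 = 1/(-11)^2 = 1/121.
  c_2 = 1/(-11)^3 = -1/1331.
The series is valid for |w/d| < 1, i.e. |z − z₀| < |d|.
Radius of convergence: R = |-3 − z₀| = |-11| = 11 (distance from z₀ to the singularity z = -3).

c_0 = -1/11, c_1 = 1/121, c_2 = -1/1331; R = 11.


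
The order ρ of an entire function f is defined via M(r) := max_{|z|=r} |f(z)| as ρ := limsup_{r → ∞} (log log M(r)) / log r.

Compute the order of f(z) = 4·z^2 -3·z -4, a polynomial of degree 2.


|f(z)| ≤ Σ|c_k|·r^k = O(r^2) as r → ∞. Polynomial growth is O(e^{r^ε}) for every ε > 0 (since r^2/e^{r^ε} → 0), so ρ ≤ ε for all ε > 0, i.e. ρ = 0. Every nonconstant polynomial has order 0.
Therefore ρ = 0.

Order ρ = 0.


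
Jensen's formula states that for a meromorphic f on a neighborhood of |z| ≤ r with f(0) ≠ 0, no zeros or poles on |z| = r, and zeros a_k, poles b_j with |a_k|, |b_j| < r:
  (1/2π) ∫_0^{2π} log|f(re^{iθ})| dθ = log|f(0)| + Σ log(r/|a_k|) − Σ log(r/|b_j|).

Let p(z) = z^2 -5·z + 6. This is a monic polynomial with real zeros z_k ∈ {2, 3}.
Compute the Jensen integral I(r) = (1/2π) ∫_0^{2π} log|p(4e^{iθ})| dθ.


Zeros: 2, 3; r = 4.
Inside |z| < r: 2, 3. Outside (|z| ≥ r): ∅.
p(0) = 6, so log|p(0)| = log(6) = 1.7918.
Apply Jensen: I(r) = log|p(0)| + Σ_k log(r/|z_k|), summed over zeros inside |z| < r.
  log(r/|z_k|) for z_k = 2: log(4/2) = 0.6931
  log(r/|z_k|) for z_k = 3: log(4/3) = 0.2877
Sum over inside zeros: 0.9808.
I(r) = log|p(0)| + (inside sum) = 1.7918 + 0.9808 = 2.7726.
Closed form (all zeros inside, monic): I(r) = n·log(r) = 2·log(4) = 2.7726. ✓

I(r) ≈ 2.7726.


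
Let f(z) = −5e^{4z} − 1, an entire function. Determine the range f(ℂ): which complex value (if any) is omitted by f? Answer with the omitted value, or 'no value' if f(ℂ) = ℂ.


Little Picard bounds the complement of f(ℂ) to at most one point.
e^{4z} is never zero on ℂ, so -5·e^{4z} takes every value in ℂ ∖ {0}. Adding -1 shifts the range to ℂ ∖ {-1}. Thus f omits exactly the value -1.

Omitted value: -1.


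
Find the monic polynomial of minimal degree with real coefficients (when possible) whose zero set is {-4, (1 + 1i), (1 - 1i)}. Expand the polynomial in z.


The polynomial is p(z) = ∏_{α ∈ S} (z − α), where S = {-4, (1 + 1i), (1 - 1i)}.
Expanding the product yields: p(z) = z^3 + 2·z^2 -6·z + 8.
Note conjugate pairs combine to real quadratics: (z − (1+1i))(z − (1−1i)) = z² − 2z + 2.
The resulting polynomial has degree 3 and real coefficients as required.

p(z) = z^3 + 2·z^2 -6·z + 8.


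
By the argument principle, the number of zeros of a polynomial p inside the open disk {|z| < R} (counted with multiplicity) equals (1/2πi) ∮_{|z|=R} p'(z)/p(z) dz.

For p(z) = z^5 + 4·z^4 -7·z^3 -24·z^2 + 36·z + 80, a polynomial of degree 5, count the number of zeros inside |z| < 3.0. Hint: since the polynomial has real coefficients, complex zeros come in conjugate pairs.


The zeros of p are: -4, -2, -2, (2 + 1i), (2 - 1i).
Their magnitudes are: 4, 2, 2, 2.236, 2.236.
Zeros with |z| < R = 3.0: -2, -2, (2 + 1i), (2 - 1i).
Count = 4.
By the argument principle, (1/2πi) ∮_{|z|=R} p'(z)/p(z) dz equals exactly this count.

Number of zeros inside |z| < 3.0: 4.


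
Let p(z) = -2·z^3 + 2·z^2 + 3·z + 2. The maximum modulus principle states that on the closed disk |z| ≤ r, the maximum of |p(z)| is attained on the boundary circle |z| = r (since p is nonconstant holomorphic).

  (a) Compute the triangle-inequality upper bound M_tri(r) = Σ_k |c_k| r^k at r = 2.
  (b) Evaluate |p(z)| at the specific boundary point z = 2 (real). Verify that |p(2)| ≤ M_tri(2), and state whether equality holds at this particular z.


Coefficients: c_0 = 2, c_1 = 3, c_2 = 2, c_3 = -2. Radius r = 2.
Part (a). Triangle bound: M_tri(r) = Σ_k |c_k| r^k
  = |2|·2^0 + |3|·2^1 + |2|·2^2 + |-2|·2^3
  = 2 + 6 + 8 + 16 = 32.
This bounds M(r) := max_{|z|=r} |p(z)| from above; equality holds iff all terms c_k z^k can be made to align in phase at a single z on |z|=r.
Part (b). At z = 2 (real, on the circle |z| = r):
  p(2) = (2)·2^0 + (3)·2^1 + (2)·2^2 + (-2)·2^3 = 0.
  |p(2)| = 0.
Check: |p(2)| = 0 ≤ 32 = M_tri(2). ✓ Equality does not hold at z = 2 (the coefficients have mixed signs, so the terms do not all align in phase there).

M_tri(2) = 32; |p(2)| = 0; equality at z=2: no.


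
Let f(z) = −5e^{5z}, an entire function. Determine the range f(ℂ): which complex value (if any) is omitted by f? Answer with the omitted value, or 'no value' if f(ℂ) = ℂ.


Little Picard bounds the complement of f(ℂ) to at most one point.
e^{5z} is never zero on ℂ, so -5·e^{5z} takes every value in ℂ ∖ {0}. Adding 0 shifts the range to ℂ ∖ {0}. Thus f omits exactly the value 0.

Omitted value: 0.


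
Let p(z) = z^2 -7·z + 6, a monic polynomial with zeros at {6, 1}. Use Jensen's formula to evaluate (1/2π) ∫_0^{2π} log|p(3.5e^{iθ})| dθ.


Zeros: 1, 6; r = 3.5.
Inside |z| < r: 1. Outside (|z| ≥ r): 6.
p(0) = 6, so log|p(0)| = log(6) = 1.7918.
Apply Jensen: I(r) = log|p(0)| + Σ_k log(r/|z_k|), summed over zeros inside |z| < r.
  log(r/|z_k|) for z_k = 1: log(3.5/1) = 1.2528
  Outside zeros (6) contribute nothing to the Jensen sum.
Sum over inside zeros: 1.2528.
I(r) = log|p(0)| + (inside sum) = 1.7918 + 1.2528 = 3.0445.
Note: since some zeros are outside |z| ≤ r, the simplified n·log(r) form does NOT apply — only the inside zeros contribute.

I(r) ≈ 3.0445.


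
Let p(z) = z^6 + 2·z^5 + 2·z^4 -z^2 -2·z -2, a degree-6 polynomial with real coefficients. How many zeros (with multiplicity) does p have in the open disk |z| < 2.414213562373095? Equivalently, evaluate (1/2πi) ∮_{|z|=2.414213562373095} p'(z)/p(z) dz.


The zeros of p are: (-1 + 1i), (-1 - 1i), -1, 1, (0 + 1i), (0 - 1i).
Their magnitudes are: 1.414, 1.414, 1, 1, 1, 1.
Zeros with |z| < R = 2.414213562373095: (-1 + 1i), (-1 - 1i), -1, 1, (0 + 1i), (0 - 1i).
Count = 6.
By the argument principle, (1/2πi) ∮_{|z|=R} p'(z)/p(z) dz equals exactly this count.

Number of zeros inside |z| < 2.414213562373095: 6.


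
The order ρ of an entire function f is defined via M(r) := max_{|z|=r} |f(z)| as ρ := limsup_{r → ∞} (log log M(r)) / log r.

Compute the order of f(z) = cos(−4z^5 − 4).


Write cos(w) = (e^{iw} ± e^{−iw})/(2 or 2i), so |cos(w)| ≤ e^{|w|}. With w = −4z^5 − 4, |w| ≤ 4r^5 + 4 on |z|=r, giving M(r) ≤ e^{4r^5 + 4} and ρ ≤ 5. For the lower bound, choose z on |z|=r with -4z^5 purely imaginary of modulus 4r^5; then |cos(−4z^5 − 4)| grows like e^{4r^5}/2, so ρ ≥ 5. Hence ρ = 5.
Therefore ρ = 5.

Order ρ = 5.


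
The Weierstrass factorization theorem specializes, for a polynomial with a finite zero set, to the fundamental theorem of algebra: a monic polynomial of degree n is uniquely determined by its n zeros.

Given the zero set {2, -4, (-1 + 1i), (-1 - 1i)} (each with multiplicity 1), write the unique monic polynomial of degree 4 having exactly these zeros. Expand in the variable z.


The polynomial is p(z) = ∏_{α ∈ S} (z − α), where S = {2, -4, (-1 + 1i), (-1 - 1i)}.
Expanding the product yields: p(z) = z^4 + 4·z^3 -2·z^2 -12·z -16.
Note conjugate pairs combine to real quadratics: (z − (-1+1i))(z − (-1−1i)) = z² + 2z + 2.
The resulting polynomial has degree 4 and real coefficients as required.

p(z) = z^4 + 4·z^3 -2·z^2 -12·z -16.


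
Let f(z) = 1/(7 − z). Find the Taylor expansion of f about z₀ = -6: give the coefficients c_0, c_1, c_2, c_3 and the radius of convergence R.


Let w = z − z₀, so z = z₀ + w.
Then 7 − z = 7 − (z₀ + w) = (7 − z₀) − w = 13 − w.
f(z) = 1/(13 − w) = (1/(13)) · 1/(1 − w/(13)) = Σ_{n≥0} w^n / (13)^(n+1).
So c_n = 1/(13)^(n+1):
  c_0 = 1/(13)^1 = 1/13.
  c_1 = 1/(13)^2 = 1/169.
  c_2 = 1/(13)^3 = 1/2197.
  c_3 = 1/(13)^4 = 1/28561.
The series is valid for |w/d| < 1, i.e. |z − z₀| < |d|.
Radius of convergence: R = |7 − z₀| = |13| = 13 (distance from z₀ to the singularity z = 7).

c_0 = 1/13, c_1 = 1/169, c_2 = 1/2197, c_3 = 1/28561; R = 13.


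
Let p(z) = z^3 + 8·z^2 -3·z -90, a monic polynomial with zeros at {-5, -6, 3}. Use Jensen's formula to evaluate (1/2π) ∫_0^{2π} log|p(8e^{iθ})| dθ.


Zeros: -6, -5, 3; r = 8.
Inside |z| < r: -6, -5, 3. Outside (|z| ≥ r): ∅.
p(0) = -90, so log|p(0)| = log(90) = 4.4998.
Apply Jensen: I(r) = log|p(0)| + Σ_k log(r/|z_k|), summed over zeros inside |z| < r.
  log(r/|z_k|) for z_k = -5: log(8/5) = 0.4700
  log(r/|z_k|) for z_k = -6: log(8/6) = 0.2877
  log(r/|z_k|) for z_k = 3: log(8/3) = 0.9808
Sum over inside zeros: 1.7385.
I(r) = log|p(0)| + (inside sum) = 4.4998 + 1.7385 = 6.2383.
Closed form (all zeros inside, monic): I(r) = n·log(r) = 3·log(8) = 6.2383. ✓

I(r) ≈ 6.2383.


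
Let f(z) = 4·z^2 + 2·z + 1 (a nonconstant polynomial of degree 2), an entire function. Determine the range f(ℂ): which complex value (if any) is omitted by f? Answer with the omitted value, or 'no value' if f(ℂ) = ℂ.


Little Picard bounds the complement of f(ℂ) to at most one point.
For every w ∈ ℂ, the equation p(z) − w = 0 is a nonconstant polynomial in z and hence has at least one root by the fundamental theorem of algebra. So p is surjective onto ℂ, omitting no value.

Omitted value: no value.


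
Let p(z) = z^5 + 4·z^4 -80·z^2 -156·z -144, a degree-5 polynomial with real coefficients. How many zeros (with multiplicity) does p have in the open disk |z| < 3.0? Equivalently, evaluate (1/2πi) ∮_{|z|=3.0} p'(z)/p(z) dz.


The zeros of p are: 4, (-3 + 3i), (-3 - 3i), (-1 + 1i), (-1 - 1i).
Their magnitudes are: 4, 4.243, 4.243, 1.414, 1.414.
Zeros with |z| < R = 3.0: (-1 + 1i), (-1 - 1i).
Count = 2.
By the argument principle, (1/2πi) ∮_{|z|=R} p'(z)/p(z) dz equals exactly this count.

Number of zeros inside |z| < 3.0: 2.


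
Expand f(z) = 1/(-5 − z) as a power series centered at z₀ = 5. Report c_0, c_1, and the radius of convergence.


Let w = z − z₀, so z = z₀ + w.
Then -5 − z = -5 − (z₀ + w) = (-5 − z₀) − w = -10 − w.
f(z) = 1/(-10 − w) = (1/(-10)) · 1/(1 − w/(-10)) = Σ_{n≥0} w^n / (-10)^(n+1).
So c_n = 1/(-10)^(n+1):
  c_0 = 1/(-10)^1 = -1/10.
  c_1 = 1/(-10)^2 = 1/100.
The series is valid for |w/d| < 1, i.e. |z − z₀| < |d|.
Radius of convergence: R = |-5 − z₀| = |-10| = 10 (distance from z₀ to the singularity z = -5).

c_0 = -1/10, c_1 = 1/100; R = 10.


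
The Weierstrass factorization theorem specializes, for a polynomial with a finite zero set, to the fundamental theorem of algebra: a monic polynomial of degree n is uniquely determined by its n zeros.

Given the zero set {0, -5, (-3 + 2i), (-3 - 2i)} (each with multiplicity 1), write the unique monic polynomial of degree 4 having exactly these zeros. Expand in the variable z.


The polynomial is p(z) = ∏_{α ∈ S} (z − α), where S = {0, -5, (-3 + 2i), (-3 - 2i)}.
Expanding the product yields: p(z) = z^4 + 11·z^3 + 43·z^2 + 65·z.
Note conjugate pairs combine to real quadratics: (z − (-3+2i))(z − (-3−2i)) = z² + 6z + 13.
The resulting polynomial has degree 4 and real coefficients as required.

p(z) = z^4 + 11·z^3 + 43·z^2 + 65·z.


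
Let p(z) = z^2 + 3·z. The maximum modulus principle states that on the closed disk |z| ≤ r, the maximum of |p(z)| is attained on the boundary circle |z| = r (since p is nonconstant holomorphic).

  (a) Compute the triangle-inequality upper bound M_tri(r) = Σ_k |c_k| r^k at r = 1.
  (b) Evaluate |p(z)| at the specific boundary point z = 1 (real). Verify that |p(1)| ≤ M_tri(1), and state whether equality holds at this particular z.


Coefficients: c_0 = 0, c_1 = 3, c_2 = 1. Radius r = 1.
Part (a). Triangle bound: M_tri(r) = Σ_k |c_k| r^k
  = |0|·1^0 + |3|·1^1 + |1|·1^2
  = 0 + 3 + 1 = 4.
This bounds M(r) := max_{|z|=r} |p(z)| from above; equality holds iff all terms c_k z^k can be made to align in phase at a single z on |z|=r.
Part (b). At z = 1 (real, on the circle |z| = r):
  p(1) = (0)·1^0 + (3)·1^1 + (1)·1^2 = 4.
  |p(1)| = 4.
Since all nonzero coefficients share the same sign, |p(1)| = 4 = M_tri(1); the triangle bound is attained at z = 1, so in fact M(r) = 4.

M_tri(1) = 4; |p(1)| = 4; equality at z=1: yes.


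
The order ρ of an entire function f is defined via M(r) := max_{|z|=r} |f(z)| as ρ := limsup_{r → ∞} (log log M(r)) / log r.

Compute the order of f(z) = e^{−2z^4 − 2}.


|e^{−2z^4 − 2}| = e^{Re(-2·z^4) + -2} ≤ e^{2|z|^4 + -2} = e^{2r^4 + -2} on |z| = r, so ρ ≤ 4. Choosing z on |z|=r so that -2·z^4 is real positive (always possible by picking arg z appropriately) gives |f(z)| = e^{2r^4 + -2}, matching the bound. The additive constant -2 does not affect log log M(r) ~ 4·log r. Hence ρ = 4.
Therefore ρ = 4.

Order ρ = 4.


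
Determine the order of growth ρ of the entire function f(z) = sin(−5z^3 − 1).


Write sin(w) = (e^{iw} ± e^{−iw})/(2 or 2i), so |sin(w)| ≤ e^{|w|}. With w = −5z^3 − 1, |w| ≤ 5r^3 + 1 on |z|=r, giving M(r) ≤ e^{5r^3 + 1} and ρ ≤ 3. For the lower bound, choose z on |z|=r with -5z^3 purely imaginary of modulus 5r^3; then |sin(−5z^3 − 1)| grows like e^{5r^3}/2, so ρ ≥ 3. Hence ρ = 3.
Therefore ρ = 3.

Order ρ = 3.


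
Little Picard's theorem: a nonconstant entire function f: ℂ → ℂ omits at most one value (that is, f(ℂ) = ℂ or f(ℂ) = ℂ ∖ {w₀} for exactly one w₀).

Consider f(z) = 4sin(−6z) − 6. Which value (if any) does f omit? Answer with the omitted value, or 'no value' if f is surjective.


Little Picard bounds the complement of f(ℂ) to at most one point.
sin is entire and surjective onto ℂ: for every w ∈ ℂ, sin(ζ) = w has a solution ζ ∈ ℂ (e.g., via the complex inverse arcsin). With ζ = −6z this gives z = ζ/(-6). Then 4·sin(−6z) takes every value in 4·ℂ = ℂ, and adding -6 is a bijection of ℂ. So f is surjective and omits no value. (Note: only on the real line is sin bounded by [−1, 1].)

Omitted value: no value.


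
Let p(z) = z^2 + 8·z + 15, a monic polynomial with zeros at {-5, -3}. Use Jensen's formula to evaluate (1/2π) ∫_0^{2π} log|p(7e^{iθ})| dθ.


Zeros: -5, -3; r = 7.
Inside |z| < r: -5, -3. Outside (|z| ≥ r): ∅.
p(0) = 15, so log|p(0)| = log(15) = 2.7081.
Apply Jensen: I(r) = log|p(0)| + Σ_k log(r/|z_k|), summed over zeros inside |z| < r.
  log(r/|z_k|) for z_k = -5: log(7/5) = 0.3365
  log(r/|z_k|) for z_k = -3: log(7/3) = 0.8473
Sum over inside zeros: 1.1838.
I(r) = log|p(0)| + (inside sum) = 2.7081 + 1.1838 = 3.8918.
Closed form (all zeros inside, monic): I(r) = n·log(r) = 2·log(7) = 3.8918. ✓

I(r) ≈ 3.8918.


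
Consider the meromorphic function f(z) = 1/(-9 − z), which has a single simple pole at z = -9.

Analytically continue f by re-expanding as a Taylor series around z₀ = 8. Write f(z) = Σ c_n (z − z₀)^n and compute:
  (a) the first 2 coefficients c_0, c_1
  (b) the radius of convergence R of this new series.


Let w = z − z₀, so z = z₀ + w.
Then -9 − z = -9 − (z₀ + w) = (-9 − z₀) − w = -17 − w.
f(z) = 1/(-17 − w) = (1/(-17)) · 1/(1 − w/(-17)) = Σ_{n≥0} w^n / (-17)^(n+1).
So c_n = 1/(-17)^(n+1):
  c_0 = 1/(-17)^1 = -1/17.
  c_1 = 1/(-17)^2 = 1/289.
The series is valid for |w/d| < 1, i.e. |z − z₀| < |d|.
Radius of convergence: R = |-9 − z₀| = |-17| = 17 (distance from z₀ to the singularity z = -9).

c_0 = -1/17, c_1 = 1/289; R = 17.


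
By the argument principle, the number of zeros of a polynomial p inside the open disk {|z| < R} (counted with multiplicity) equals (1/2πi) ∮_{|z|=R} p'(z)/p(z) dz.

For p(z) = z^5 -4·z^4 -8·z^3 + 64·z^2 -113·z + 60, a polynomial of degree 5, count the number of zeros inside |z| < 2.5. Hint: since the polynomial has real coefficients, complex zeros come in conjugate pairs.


The zeros of p are: 1, 3, (2 + 1i), (2 - 1i), -4.
Their magnitudes are: 1, 3, 2.236, 2.236, 4.
Zeros with |z| < R = 2.5: 1, (2 + 1i), (2 - 1i).
Count = 3.
By the argument principle, (1/2πi) ∮_{|z|=R} p'(z)/p(z) dz equals exactly this count.

Number of zeros inside |z| < 2.5: 3.


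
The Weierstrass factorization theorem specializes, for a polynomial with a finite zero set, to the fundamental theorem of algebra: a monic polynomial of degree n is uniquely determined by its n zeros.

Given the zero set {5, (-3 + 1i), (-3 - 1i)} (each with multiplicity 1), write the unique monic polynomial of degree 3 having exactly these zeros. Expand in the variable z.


The polynomial is p(z) = ∏_{α ∈ S} (z − α), where S = {5, (-3 + 1i), (-3 - 1i)}.
Expanding the product yields: p(z) = z^3 + z^2 -20·z -50.
Note conjugate pairs combine to real quadratics: (z − (-3+1i))(z − (-3−1i)) = z² + 6z + 10.
The resulting polynomial has degree 3 and real coefficients as required.

p(z) = z^3 + z^2 -20·z -50.


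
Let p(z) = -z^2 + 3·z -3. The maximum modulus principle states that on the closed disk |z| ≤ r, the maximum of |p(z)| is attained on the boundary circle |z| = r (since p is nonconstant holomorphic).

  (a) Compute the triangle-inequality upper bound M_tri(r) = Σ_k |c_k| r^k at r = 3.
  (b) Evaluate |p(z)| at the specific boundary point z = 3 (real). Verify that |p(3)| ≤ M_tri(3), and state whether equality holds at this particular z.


Coefficients: c_0 = -3, c_1 = 3, c_2 = -1. Radius r = 3.
Part (a). Triangle bound: M_tri(r) = Σ_k |c_k| r^k
  = |-3|·3^0 + |3|·3^1 + |-1|·3^2
  = 3 + 9 + 9 = 21.
This bounds M(r) := max_{|z|=r} |p(z)| from above; equality holds iff all terms c_k z^k can be made to align in phase at a single z on |z|=r.
Part (b). At z = 3 (real, on the circle |z| = r):
  p(3) = (-3)·3^0 + (3)·3^1 + (-1)·3^2 = -3.
  |p(3)| = 3.
Check: |p(3)| = 3 ≤ 21 = M_tri(3). ✓ Equality does not hold at z = 3 (the coefficients have mixed signs, so the terms do not all align in phase there).

M_tri(3) = 21; |p(3)| = 3; equality at z=3: no.


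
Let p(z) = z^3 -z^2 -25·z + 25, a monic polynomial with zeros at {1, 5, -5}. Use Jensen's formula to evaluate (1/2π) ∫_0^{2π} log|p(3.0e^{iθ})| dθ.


Zeros: -5, 1, 5; r = 3.0.
Inside |z| < r: 1. Outside (|z| ≥ r): -5, 5.
p(0) = 25, so log|p(0)| = log(25) = 3.2189.
Apply Jensen: I(r) = log|p(0)| + Σ_k log(r/|z_k|), summed over zeros inside |z| < r.
  log(r/|z_k|) for z_k = 1: log(3.0/1) = 1.0986
  Outside zeros (-5, 5) contribute nothing to the Jensen sum.
Sum over inside zeros: 1.0986.
I(r) = log|p(0)| + (inside sum) = 3.2189 + 1.0986 = 4.3175.
Note: since some zeros are outside |z| ≤ r, the simplified n·log(r) form does NOT apply — only the inside zeros contribute.

I(r) ≈ 4.3175.


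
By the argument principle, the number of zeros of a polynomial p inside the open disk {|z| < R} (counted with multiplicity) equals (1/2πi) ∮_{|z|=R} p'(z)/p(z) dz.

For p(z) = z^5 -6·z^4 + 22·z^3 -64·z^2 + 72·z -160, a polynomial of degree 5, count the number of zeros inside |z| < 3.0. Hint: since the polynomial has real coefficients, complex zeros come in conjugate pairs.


The zeros of p are: (1 + 3i), (1 - 3i), 4, (0 + 2i), (0 - 2i).
Their magnitudes are: 3.162, 3.162, 4, 2, 2.
Zeros with |z| < R = 3.0: (0 + 2i), (0 - 2i).
Count = 2.
By the argument principle, (1/2πi) ∮_{|z|=R} p'(z)/p(z) dz equals exactly this count.

Number of zeros inside |z| < 3.0: 2.


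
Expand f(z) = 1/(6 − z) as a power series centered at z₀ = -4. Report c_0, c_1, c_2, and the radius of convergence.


Let w = z − z₀, so z = z₀ + w.
Then 6 − z = 6 − (z₀ + w) = (6 − z₀) − w = 10 − w.
f(z) = 1/(10 − w) = (1/(10)) · 1/(1 − w/(10)) = Σ_{n≥0} w^n / (10)^(n+1).
So c_n = 1/(10)^(n+1):
  c_0 = 1/(10)^1 = 1/10.
  c_1 = 1/(10)^2 = 1/100.
  c_2 = 1/(10)^3 = 1/1000.
The series is valid for |w/d| < 1, i.e. |z − z₀| < |d|.
Radius of convergence: R = |6 − z₀| = |10| = 10 (distance from z₀ to the singularity z = 6).

c_0 = 1/10, c_1 = 1/100, c_2 = 1/1000; R = 10.


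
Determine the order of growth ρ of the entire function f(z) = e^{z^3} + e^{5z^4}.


Each summand is entire of order 3 and 4 respectively (as in the single-exponential case). The order of a sum is at most the max of the orders, so ρ ≤ 4. For the lower bound: on |z|=r choose arg z so that 5z^4 is real positive; then |e^{5z^4}| = e^{5r^4} while |e^{1z^3}| ≤ e^{1r^3} = o(e^{5r^4}). So |f| ≥ e^{5r^4}(1 − o(1)) and ρ ≥ 4. Hence ρ = max(3, 4) = 4.
Therefore ρ = 4.

Order ρ = 4.


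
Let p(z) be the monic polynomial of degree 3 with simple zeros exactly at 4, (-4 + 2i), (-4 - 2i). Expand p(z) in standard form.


The polynomial is p(z) = ∏_{α ∈ S} (z − α), where S = {4, (-4 + 2i), (-4 - 2i)}.
Expanding the product yields: p(z) = z^3 + 4·z^2 -12·z -80.
Note conjugate pairs combine to real quadratics: (z − (-4+2i))(z − (-4−2i)) = z² + 8z + 20.
The resulting polynomial has degree 3 and real coefficients as required.

p(z) = z^3 + 4·z^2 -12·z -80.


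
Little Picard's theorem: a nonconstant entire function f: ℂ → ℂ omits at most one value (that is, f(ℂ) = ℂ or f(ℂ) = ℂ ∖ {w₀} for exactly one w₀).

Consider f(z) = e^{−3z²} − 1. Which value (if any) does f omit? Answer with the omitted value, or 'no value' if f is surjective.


Little Picard bounds the complement of f(ℂ) to at most one point.
The exponent g(z) = −3z² is a nonconstant polynomial, hence surjective onto ℂ. So e^{g(z)} takes every value in {e^w : w ∈ ℂ} = ℂ ∖ {0}. Adding -1 shifts the range to ℂ ∖ {-1}. f omits exactly -1.

Omitted value: -1.


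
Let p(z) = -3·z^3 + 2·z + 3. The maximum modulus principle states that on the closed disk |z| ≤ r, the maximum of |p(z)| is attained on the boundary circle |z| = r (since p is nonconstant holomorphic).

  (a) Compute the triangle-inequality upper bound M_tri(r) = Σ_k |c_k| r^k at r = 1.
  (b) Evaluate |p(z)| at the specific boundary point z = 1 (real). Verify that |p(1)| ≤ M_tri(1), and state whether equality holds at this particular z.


Coefficients: c_0 = 3, c_1 = 2, c_2 = 0, c_3 = -3. Radius r = 1.
Part (a). Triangle bound: M_tri(r) = Σ_k |c_k| r^k
  = |3|·1^0 + |2|·1^1 + |0|·1^2 + |-3|·1^3
  = 3 + 2 + 0 + 3 = 8.
This bounds M(r) := max_{|z|=r} |p(z)| from above; equality holds iff all terms c_k z^k can be made to align in phase at a single z on |z|=r.
Part (b). At z = 1 (real, on the circle |z| = r):
  p(1) = (3)·1^0 + (2)·1^1 + (0)·1^2 + (-3)·1^3 = 2.
  |p(1)| = 2.
Check: |p(1)| = 2 ≤ 8 = M_tri(1). ✓ Equality does not hold at z = 1 (the coefficients have mixed signs, so the terms do not all align in phase there).

M_tri(1) = 8; |p(1)| = 2; equality at z=1: no.


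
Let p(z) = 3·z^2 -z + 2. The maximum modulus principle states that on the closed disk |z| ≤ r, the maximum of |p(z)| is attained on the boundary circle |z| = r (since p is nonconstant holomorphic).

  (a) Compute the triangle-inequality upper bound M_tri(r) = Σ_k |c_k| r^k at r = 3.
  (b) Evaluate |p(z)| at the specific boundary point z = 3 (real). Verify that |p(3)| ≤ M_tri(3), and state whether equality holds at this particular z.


Coefficients: c_0 = 2, c_1 = -1, c_2 = 3. Radius r = 3.
Part (a). Triangle bound: M_tri(r) = Σ_k |c_k| r^k
  = |2|·3^0 + |-1|·3^1 + |3|·3^2
  = 2 + 3 + 27 = 32.
This bounds M(r) := max_{|z|=r} |p(z)| from above; equality holds iff all terms c_k z^k can be made to align in phase at a single z on |z|=r.
Part (b). At z = 3 (real, on the circle |z| = r):
  p(3) = (2)·3^0 + (-1)·3^1 + (3)·3^2 = 26.
  |p(3)| = 26.
Check: |p(3)| = 26 ≤ 32 = M_tri(3). ✓ Equality does not hold at z = 3 (the coefficients have mixed signs, so the terms do not all align in phase there).

M_tri(3) = 32; |p(3)| = 26; equality at z=3: no.


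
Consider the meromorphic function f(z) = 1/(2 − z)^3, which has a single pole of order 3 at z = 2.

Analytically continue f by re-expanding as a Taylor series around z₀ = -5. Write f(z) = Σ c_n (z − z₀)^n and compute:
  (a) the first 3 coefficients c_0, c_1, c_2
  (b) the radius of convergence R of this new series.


Let w = z − z₀, so z = z₀ + w.
Then 2 − z = 2 − (z₀ + w) = (2 − z₀) − w = 7 − w.
f(z) = 1/(7 − w)^3 = (1/(7)^3) · (1 − w/(7))^{−3}.
By the binomial series (1−u)^{−3} = Σ_{n≥0} C(n+2, 2) u^n for |u|<1, with u = w/(7):
  c_n = C(n+2, 2) / (7)^(n+3).
  c_0 = 1/(7)^3 = 1/343.
  c_1 = 3/(7)^4 = 3/2401.
  c_2 = 6/(7)^5 = 6/16807.
The series is valid for |w/d| < 1, i.e. |z − z₀| < |d|.
Radius of convergence: R = |2 − z₀| = |7| = 7 (distance from z₀ to the singularity z = 2).

c_0 = 1/343, c_1 = 3/2401, c_2 = 6/16807; R = 7.


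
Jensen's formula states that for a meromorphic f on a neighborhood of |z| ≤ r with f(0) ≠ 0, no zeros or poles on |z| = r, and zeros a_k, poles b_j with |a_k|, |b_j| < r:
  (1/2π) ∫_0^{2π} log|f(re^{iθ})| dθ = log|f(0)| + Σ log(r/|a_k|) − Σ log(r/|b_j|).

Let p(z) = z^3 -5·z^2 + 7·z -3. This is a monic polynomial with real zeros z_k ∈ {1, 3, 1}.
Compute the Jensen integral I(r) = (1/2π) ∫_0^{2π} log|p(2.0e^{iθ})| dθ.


Zeros: 1, 1, 3; r = 2.0.
Inside |z| < r: 1, 1. Outside (|z| ≥ r): 3.
p(0) = -3, so log|p(0)| = log(3) = 1.0986.
Apply Jensen: I(r) = log|p(0)| + Σ_k log(r/|z_k|), summed over zeros inside |z| < r.
  log(r/|z_k|) for z_k = 1: log(2.0/1) = 0.6931
  log(r/|z_k|) for z_k = 1: log(2.0/1) = 0.6931
  Outside zeros (3) contribute nothing to the Jensen sum.
Sum over inside zeros: 1.3863.
I(r) = log|p(0)| + (inside sum) = 1.0986 + 1.3863 = 2.4849.
Note: since some zeros are outside |z| ≤ r, the simplified n·log(r) form does NOT apply — only the inside zeros contribute.

I(r) ≈ 2.4849.


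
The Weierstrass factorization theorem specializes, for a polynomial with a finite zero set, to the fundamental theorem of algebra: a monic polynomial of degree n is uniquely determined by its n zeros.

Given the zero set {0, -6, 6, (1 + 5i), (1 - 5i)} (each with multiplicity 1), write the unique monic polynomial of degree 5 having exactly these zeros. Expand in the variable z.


The polynomial is p(z) = ∏_{α ∈ S} (z − α), where S = {0, -6, 6, (1 + 5i), (1 - 5i)}.
Expanding the product yields: p(z) = z^5 -2·z^4 -10·z^3 + 72·z^2 -936·z.
Note conjugate pairs combine to real quadratics: (z − (1+5i))(z − (1−5i)) = z² − 2z + 26.
The resulting polynomial has degree 5 and real coefficients as required.

p(z) = z^5 -2·z^4 -10·z^3 + 72·z^2 -936·z.


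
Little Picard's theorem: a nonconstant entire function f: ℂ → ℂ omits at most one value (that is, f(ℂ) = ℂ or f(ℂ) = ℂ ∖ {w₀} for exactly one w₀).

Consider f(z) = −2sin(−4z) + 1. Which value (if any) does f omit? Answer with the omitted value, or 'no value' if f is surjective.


Little Picard bounds the complement of f(ℂ) to at most one point.
sin is entire and surjective onto ℂ: for every w ∈ ℂ, sin(ζ) = w has a solution ζ ∈ ℂ (e.g., via the complex inverse arcsin). With ζ = −4z this gives z = ζ/(-4). Then -2·sin(−4z) takes every value in -2·ℂ = ℂ, and adding 1 is a bijection of ℂ. So f is surjective and omits no value. (Note: only on the real line is sin bounded by [−1, 1].)

Omitted value: no value.


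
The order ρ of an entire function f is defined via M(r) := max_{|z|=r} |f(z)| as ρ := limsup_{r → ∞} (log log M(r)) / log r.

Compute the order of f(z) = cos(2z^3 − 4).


Write cos(w) = (e^{iw} ± e^{−iw})/(2 or 2i), so |cos(w)| ≤ e^{|w|}. With w = 2z^3 − 4, |w| ≤ 2r^3 + 4 on |z|=r, giving M(r) ≤ e^{2r^3 + 4} and ρ ≤ 3. For the lower bound, choose z on |z|=r with 2z^3 purely imaginary of modulus 2r^3; then |cos(2z^3 − 4)| grows like e^{2r^3}/2, so ρ ≥ 3. Hence ρ = 3.
Therefore ρ = 3.

Order ρ = 3.


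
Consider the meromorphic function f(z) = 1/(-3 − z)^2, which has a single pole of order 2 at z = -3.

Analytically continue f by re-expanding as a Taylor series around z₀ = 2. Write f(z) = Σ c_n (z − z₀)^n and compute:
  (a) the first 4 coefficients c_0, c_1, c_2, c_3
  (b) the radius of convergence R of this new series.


Let w = z − z₀, so z = z₀ + w.
Then -3 − z = -3 − (z₀ + w) = (-3 − z₀) − w = -5 − w.
f(z) = 1/(-5 − w)^2 = (1/(-5)^2) · (1 − w/(-5))^{−2}.
By the binomial series (1−u)^{−2} = Σ_{n≥0} C(n+1, 1) u^n for |u|<1, with u = w/(-5):
  c_n = C(n+1, 1) / (-5)^(n+2).
  c_0 = 1/(-5)^2 = 1/25.
  c_1 = 2/(-5)^3 = -2/125.
  c_2 = 3/(-5)^4 = 3/625.
  c_3 = 4/(-5)^5 = -4/3125.
The series is valid for |w/d| < 1, i.e. |z − z₀| < |d|.
Radius of convergence: R = |-3 − z₀| = |-5| = 5 (distance from z₀ to the singularity z = -3).

c_0 = 1/25, c_1 = -2/125, c_2 = 3/625, c_3 = -4/3125; R = 5.


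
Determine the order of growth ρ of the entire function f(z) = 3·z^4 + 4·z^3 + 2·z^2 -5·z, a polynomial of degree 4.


|f(z)| ≤ Σ|c_k|·r^k = O(r^4) as r → ∞. Polynomial growth is O(e^{r^ε}) for every ε > 0 (since r^4/e^{r^ε} → 0), so ρ ≤ ε for all ε > 0, i.e. ρ = 0. Every nonconstant polynomial has order 0.
Therefore ρ = 0.

Order ρ = 0.
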